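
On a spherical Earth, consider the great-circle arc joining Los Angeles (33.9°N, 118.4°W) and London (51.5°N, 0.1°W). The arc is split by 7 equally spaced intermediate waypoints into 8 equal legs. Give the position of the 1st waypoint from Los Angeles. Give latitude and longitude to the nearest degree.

The haversine formula gives a central angle δ ≈ 1.378 rad (79.0°) between the endpoints.
Interpolate at f = 1/8 with slerp weights a = sin((1−f)δ)/sin δ ≈ 0.952, b = sin(fδ)/sin δ ≈ 0.175.
p = a·p₁ + b·p₂ ≈ (-0.267, -0.695, 0.668); φ = arcsin(p_z) ≈ 41.88°, λ = atan2(p_y, p_x) ≈ -111.01°.

≈ (42°N, 111°W)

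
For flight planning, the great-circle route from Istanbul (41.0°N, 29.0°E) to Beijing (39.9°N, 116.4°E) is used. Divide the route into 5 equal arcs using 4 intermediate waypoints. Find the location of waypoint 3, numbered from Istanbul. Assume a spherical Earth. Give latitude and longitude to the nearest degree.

≈ 49°N, 83°E

Convert each endpoint to a unit vector on the sphere (x = cos φ cos λ, y = cos φ sin λ, z = sin φ).
The central angle between the endpoints is δ = arccos(p₁·p₂) ≈ 1.107 rad (63.4°).
Interpolate at f = 3/5 with slerp weights a = sin((1−f)δ)/sin δ ≈ 0.479, b = sin(fδ)/sin δ ≈ 0.689.
p = a·p₁ + b·p₂ ≈ (0.081, 0.649, 0.756); φ = arcsin(p_z) ≈ 49.16°, λ = atan2(p_y, p_x) ≈ 82.87°.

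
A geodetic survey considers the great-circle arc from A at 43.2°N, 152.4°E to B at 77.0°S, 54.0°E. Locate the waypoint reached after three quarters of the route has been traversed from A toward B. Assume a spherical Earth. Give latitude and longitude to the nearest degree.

From cos δ = sin φ₁ sin φ₂ + cos φ₁ cos φ₂ cos Δλ, the central angle is δ ≈ 2.334 rad (133.7°).
Interpolate at f = 3/4 with slerp weights a = sin((1−f)δ)/sin δ ≈ 0.762, b = sin(fδ)/sin δ ≈ 1.361.
p = a·p₁ + b·p₂ ≈ (-0.312, 0.505, -0.805); φ = arcsin(p_z) ≈ -53.57°, λ = atan2(p_y, p_x) ≈ 121.73°.

≈ 54°S, 122°E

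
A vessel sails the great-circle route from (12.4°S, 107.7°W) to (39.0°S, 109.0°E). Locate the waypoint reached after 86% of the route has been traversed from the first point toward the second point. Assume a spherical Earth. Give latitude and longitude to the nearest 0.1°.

≈ (50.3°S, 126.2°E)

Write both endpoints as unit vectors p₁, p₂ with components (cos φ cos λ, cos φ sin λ, sin φ).
The central angle between the endpoints is δ = arccos(p₁·p₂) ≈ 2.064 rad (118.3°).
Interpolate at f = 0.86 with slerp weights a = sin((1−f)δ)/sin δ ≈ 0.324, b = sin(fδ)/sin δ ≈ 1.112.
p = a·p₁ + b·p₂ ≈ (-0.377, 0.516, -0.769); φ = arcsin(p_z) ≈ -50.27°, λ = atan2(p_y, p_x) ≈ 126.18°.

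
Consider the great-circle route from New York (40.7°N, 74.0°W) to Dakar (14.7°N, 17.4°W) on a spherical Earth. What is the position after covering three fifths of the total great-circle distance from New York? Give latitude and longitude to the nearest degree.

Convert each endpoint to a unit vector on the sphere (x = cos φ cos λ, y = cos φ sin λ, z = sin φ).
The central angle between the endpoints is δ = arccos(p₁·p₂) ≈ 0.965 rad (55.3°).
Interpolate at f = 3/5 with slerp weights a = sin((1−f)δ)/sin δ ≈ 0.458, b = sin(fδ)/sin δ ≈ 0.666.
p = a·p₁ + b·p₂ ≈ (0.710, -0.526, 0.468); φ = arcsin(p_z) ≈ 27.88°, λ = atan2(p_y, p_x) ≈ -36.55°.

≈ 28°N, 37°W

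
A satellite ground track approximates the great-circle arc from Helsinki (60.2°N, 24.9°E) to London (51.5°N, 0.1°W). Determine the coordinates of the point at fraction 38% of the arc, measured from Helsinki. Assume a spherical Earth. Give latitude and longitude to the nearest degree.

Write both endpoints as unit vectors p₁, p₂ with components (cos φ cos λ, cos φ sin λ, sin φ).
The central angle between the endpoints is δ = arccos(p₁·p₂) ≈ 0.286 rad (16.4°).
Interpolate at f = 0.38 with slerp weights a = sin((1−f)δ)/sin δ ≈ 0.625, b = sin(fδ)/sin δ ≈ 0.384.
p = a·p₁ + b·p₂ ≈ (0.521, 0.130, 0.843); φ = arcsin(p_z) ≈ 57.50°, λ = atan2(p_y, p_x) ≈ 14.05°.

≈ (58°N, 14°E)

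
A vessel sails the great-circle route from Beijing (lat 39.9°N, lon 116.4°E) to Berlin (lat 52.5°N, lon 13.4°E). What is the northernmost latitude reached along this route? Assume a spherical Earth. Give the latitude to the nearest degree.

≈ 60°N

The great circle lies in the plane with unit normal n̂ = (p₁ × p₂)/|p₁ × p₂|.
Here n̂_z ≈ -0.497; the vertex latitude is φ_max = arccos|n̂_z| ≈ 60.2°.
Check via Clairaut: cos φ_max = |cos φ₁| · sin C = cos(39.9°)·sin(40.4°) ≈ 0.497, again giving ≈ 60.2°.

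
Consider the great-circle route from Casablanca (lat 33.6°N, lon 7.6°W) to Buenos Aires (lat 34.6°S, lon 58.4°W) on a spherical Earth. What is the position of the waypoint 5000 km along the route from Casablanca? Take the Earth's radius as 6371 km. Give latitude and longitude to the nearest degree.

The haversine formula gives a central angle δ ≈ 1.451 rad (83.2°) between the endpoints. The total great-circle distance is δ·R ≈ 1.451 × 6371 ≈ 9247 km, so the target fraction is f = 5000/9247 ≈ 0.541.
Interpolate at f ≈ 0.541 with slerp weights a = sin((1−f)δ)/sin δ ≈ 0.623, b = sin(fδ)/sin δ ≈ 0.712.
p = a·p₁ + b·p₂ ≈ (0.821, -0.568, -0.060); φ = arcsin(p_z) ≈ -3.41°, λ = atan2(p_y, p_x) ≈ -34.65°.

≈ lat 3°S, lon 35°W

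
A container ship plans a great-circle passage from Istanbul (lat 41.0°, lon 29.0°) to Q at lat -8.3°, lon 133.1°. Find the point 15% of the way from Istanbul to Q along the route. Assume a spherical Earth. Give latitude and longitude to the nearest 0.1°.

≈ lat 39.9°, lon 49.9°

From cos δ = sin φ₁ sin φ₂ + cos φ₁ cos φ₂ cos Δλ, the central angle is δ ≈ 1.851 rad (106.1°).
Interpolate at f = 0.15 with slerp weights a = sin((1−f)δ)/sin δ ≈ 1.041, b = sin(fδ)/sin δ ≈ 0.285.
p = a·p₁ + b·p₂ ≈ (0.494, 0.587, 0.642); φ = arcsin(p_z) ≈ 39.91°, λ = atan2(p_y, p_x) ≈ 49.91°.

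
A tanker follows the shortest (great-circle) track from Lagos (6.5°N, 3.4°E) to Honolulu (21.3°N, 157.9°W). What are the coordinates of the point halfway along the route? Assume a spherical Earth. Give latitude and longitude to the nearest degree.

From cos δ = sin φ₁ sin φ₂ + cos φ₁ cos φ₂ cos Δλ, the central angle is δ ≈ 2.560 rad (146.7°).
Interpolate at f = 1/2 with slerp weights a = sin((1−f)δ)/sin δ ≈ 1.745, b = sin(fδ)/sin δ ≈ 1.745.
p = a·p₁ + b·p₂ ≈ (0.224, -0.509, 0.831); φ = arcsin(p_z) ≈ 56.22°, λ = atan2(p_y, p_x) ≈ -66.20°.

≈ (56°N, 66°W)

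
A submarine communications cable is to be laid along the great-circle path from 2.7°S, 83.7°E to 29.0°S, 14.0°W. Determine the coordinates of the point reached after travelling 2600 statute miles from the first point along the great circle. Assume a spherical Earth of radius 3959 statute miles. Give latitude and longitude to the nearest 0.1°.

≈ 19.7°S, 49.3°E

Write both endpoints as unit vectors p₁, p₂ with components (cos φ cos λ, cos φ sin λ, sin φ).
The central angle between the endpoints is δ = arccos(p₁·p₂) ≈ 1.665 rad (95.4°). The total great-circle distance is δ·R ≈ 1.665 × 3959 ≈ 6592 mi, so the target fraction is f = 2600/6592 ≈ 0.394.
Interpolate at f ≈ 0.394 with slerp weights a = sin((1−f)δ)/sin δ ≈ 0.850, b = sin(fδ)/sin δ ≈ 0.613.
p = a·p₁ + b·p₂ ≈ (0.614, 0.714, -0.337); φ = arcsin(p_z) ≈ -19.72°, λ = atan2(p_y, p_x) ≈ 49.32°.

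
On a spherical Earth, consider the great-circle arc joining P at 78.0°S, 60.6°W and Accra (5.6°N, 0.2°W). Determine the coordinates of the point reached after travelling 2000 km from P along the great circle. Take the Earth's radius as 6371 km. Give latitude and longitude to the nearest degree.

≈ 64°S, 23°W

Convert each endpoint to a unit vector on the sphere (x = cos φ cos λ, y = cos φ sin λ, z = sin φ).
The central angle between the endpoints is δ = arccos(p₁·p₂) ≈ 1.564 rad (89.6°). The total great-circle distance is δ·R ≈ 1.564 × 6371 ≈ 9965 km, so the target fraction is f = 2000/9965 ≈ 0.201.
Interpolate at f ≈ 0.201 with slerp weights a = sin((1−f)δ)/sin δ ≈ 0.949, b = sin(fδ)/sin δ ≈ 0.309.
p = a·p₁ + b·p₂ ≈ (0.404, -0.173, -0.898); φ = arcsin(p_z) ≈ -63.92°, λ = atan2(p_y, p_x) ≈ -23.17°.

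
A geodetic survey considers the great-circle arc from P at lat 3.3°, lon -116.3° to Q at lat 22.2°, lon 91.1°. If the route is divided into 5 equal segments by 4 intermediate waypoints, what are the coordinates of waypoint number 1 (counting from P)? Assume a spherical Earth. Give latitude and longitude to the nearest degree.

The haversine formula gives a central angle δ ≈ 2.496 rad (143.0°) between the endpoints.
Interpolate at f = 1/5 with slerp weights a = sin((1−f)δ)/sin δ ≈ 1.514, b = sin(fδ)/sin δ ≈ 0.796.
p = a·p₁ + b·p₂ ≈ (-0.684, -0.618, 0.388); φ = arcsin(p_z) ≈ 22.82°, λ = atan2(p_y, p_x) ≈ -137.89°.

≈ lat 23°, lon -138°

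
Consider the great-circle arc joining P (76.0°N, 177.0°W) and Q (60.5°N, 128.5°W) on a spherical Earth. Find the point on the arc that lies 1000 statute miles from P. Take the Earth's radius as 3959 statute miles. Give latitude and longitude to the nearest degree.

Convert each endpoint to a unit vector on the sphere (x = cos φ cos λ, y = cos φ sin λ, z = sin φ).
The central angle between the endpoints is δ = arccos(p₁·p₂) ≈ 0.394 rad (22.6°). The total great-circle distance is δ·R ≈ 0.394 × 3959 ≈ 1559 mi, so the target fraction is f = 1000/1559 ≈ 0.641.
Interpolate at f ≈ 0.641 with slerp weights a = sin((1−f)δ)/sin δ ≈ 0.367, b = sin(fδ)/sin δ ≈ 0.651.
p = a·p₁ + b·p₂ ≈ (-0.288, -0.256, 0.923); φ = arcsin(p_z) ≈ 67.34°, λ = atan2(p_y, p_x) ≈ -138.44°.

≈ (67°N, 138°W)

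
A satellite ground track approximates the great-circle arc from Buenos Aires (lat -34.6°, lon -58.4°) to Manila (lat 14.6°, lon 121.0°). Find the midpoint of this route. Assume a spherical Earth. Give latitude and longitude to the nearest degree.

From cos δ = sin φ₁ sin φ₂ + cos φ₁ cos φ₂ cos Δλ, the central angle is δ ≈ 2.792 rad (160.0°).
Interpolate at f = 1/2 with slerp weights a = sin((1−f)δ)/sin δ ≈ 2.878, b = sin(fδ)/sin δ ≈ 2.878.
p = a·p₁ + b·p₂ ≈ (-0.193, 0.370, -0.909); φ = arcsin(p_z) ≈ -65.35°, λ = atan2(p_y, p_x) ≈ 117.59°.

≈ lat -65°, lon 118°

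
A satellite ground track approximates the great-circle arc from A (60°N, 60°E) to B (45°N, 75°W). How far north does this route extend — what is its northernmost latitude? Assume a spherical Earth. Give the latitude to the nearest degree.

The great circle lies in the plane with unit normal n̂ = (p₁ × p₂)/|p₁ × p₂|.
Here n̂_z ≈ -0.268; the vertex latitude is φ_max = arccos|n̂_z| ≈ 74.4°.
Check via Clairaut: cos φ_max = |cos φ₁| · sin C = cos(60.0°)·sin(32.4°) ≈ 0.268, again giving ≈ 74.4°.

≈ 74°N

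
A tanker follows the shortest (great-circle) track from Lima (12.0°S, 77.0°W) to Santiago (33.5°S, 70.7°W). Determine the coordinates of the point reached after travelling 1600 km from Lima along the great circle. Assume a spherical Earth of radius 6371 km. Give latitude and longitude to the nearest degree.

From cos δ = sin φ₁ sin φ₂ + cos φ₁ cos φ₂ cos Δλ, the central angle is δ ≈ 0.388 rad (22.3°). The total great-circle distance is δ·R ≈ 0.388 × 6371 ≈ 2475 km, so the target fraction is f = 1600/2475 ≈ 0.646.
Interpolate at f ≈ 0.646 with slerp weights a = sin((1−f)δ)/sin δ ≈ 0.361, b = sin(fδ)/sin δ ≈ 0.656.
p = a·p₁ + b·p₂ ≈ (0.260, -0.861, -0.437); φ = arcsin(p_z) ≈ -25.93°, λ = atan2(p_y, p_x) ≈ -73.17°.

≈ (26°S, 73°W)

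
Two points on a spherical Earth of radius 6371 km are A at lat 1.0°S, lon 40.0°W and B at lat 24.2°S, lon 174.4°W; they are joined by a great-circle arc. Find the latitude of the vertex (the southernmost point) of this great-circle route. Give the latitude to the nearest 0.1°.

≈ 32.9°S

The great circle lies in the plane with unit normal n̂ = (p₁ × p₂)/|p₁ × p₂|.
Here n̂_z ≈ -0.840; the vertex latitude is φ_max = arccos|n̂_z| ≈ 32.9°.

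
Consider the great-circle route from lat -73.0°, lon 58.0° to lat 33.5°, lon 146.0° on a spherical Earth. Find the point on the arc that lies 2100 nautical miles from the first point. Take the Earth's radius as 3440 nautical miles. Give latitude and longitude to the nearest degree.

Write both endpoints as unit vectors p₁, p₂ with components (cos φ cos λ, cos φ sin λ, sin φ).
The central angle between the endpoints is δ = arccos(p₁·p₂) ≈ 2.117 rad (121.3°). The total great-circle distance is δ·R ≈ 2.117 × 3440 ≈ 7282 nmi, so the target fraction is f = 2100/7282 ≈ 0.288.
Interpolate at f ≈ 0.288 with slerp weights a = sin((1−f)δ)/sin δ ≈ 1.168, b = sin(fδ)/sin δ ≈ 0.671.
p = a·p₁ + b·p₂ ≈ (-0.283, 0.602, -0.746); φ = arcsin(p_z) ≈ -48.29°, λ = atan2(p_y, p_x) ≈ 115.15°.

≈ lat -48°, lon 115°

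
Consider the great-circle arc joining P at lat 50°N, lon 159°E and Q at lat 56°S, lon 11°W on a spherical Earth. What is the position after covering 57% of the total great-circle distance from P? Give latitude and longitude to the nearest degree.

≈ lat 36°S, lon 106°E

Write both endpoints as unit vectors p₁, p₂ with components (cos φ cos λ, cos φ sin λ, sin φ).
The central angle between the endpoints is δ = arccos(p₁·p₂) ≈ 2.994 rad (171.5°).
Interpolate at f = 0.57 with slerp weights a = sin((1−f)δ)/sin δ ≈ 6.509, b = sin(fδ)/sin δ ≈ 6.717.
p = a·p₁ + b·p₂ ≈ (-0.219, 0.783, -0.583); φ = arcsin(p_z) ≈ -35.66°, λ = atan2(p_y, p_x) ≈ 105.61°.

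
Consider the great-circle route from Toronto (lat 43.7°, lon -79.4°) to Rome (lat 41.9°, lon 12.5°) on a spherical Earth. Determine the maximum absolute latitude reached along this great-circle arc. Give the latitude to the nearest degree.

≈ 53°

The great circle lies in the plane with unit normal n̂ = (p₁ × p₂)/|p₁ × p₂|.
Here n̂_z ≈ +0.600; the vertex latitude is φ_max = arccos|n̂_z| ≈ 53.1°.
Check via Clairaut: cos φ_max = |cos φ₁| · sin C = cos(43.7°)·sin(56.1°) ≈ 0.600, again giving ≈ 53.1°.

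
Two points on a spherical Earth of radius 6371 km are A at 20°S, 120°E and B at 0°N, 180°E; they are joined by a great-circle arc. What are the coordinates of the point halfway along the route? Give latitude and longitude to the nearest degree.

≈ 12°S, 151°E

Convert each endpoint to a unit vector on the sphere (x = cos φ cos λ, y = cos φ sin λ, z = sin φ).
The central angle between the endpoints is δ = arccos(p₁·p₂) ≈ 1.082 rad (62.0°).
Interpolate at f = 1/2 with slerp weights a = sin((1−f)δ)/sin δ ≈ 0.583, b = sin(fδ)/sin δ ≈ 0.583.
p = a·p₁ + b·p₂ ≈ (-0.857, 0.475, -0.199); φ = arcsin(p_z) ≈ -11.51°, λ = atan2(p_y, p_x) ≈ 151.03°.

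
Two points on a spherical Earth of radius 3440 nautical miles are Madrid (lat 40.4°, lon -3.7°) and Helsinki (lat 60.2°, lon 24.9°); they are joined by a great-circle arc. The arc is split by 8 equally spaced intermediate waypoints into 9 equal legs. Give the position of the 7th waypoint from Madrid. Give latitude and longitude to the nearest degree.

Convert each endpoint to a unit vector on the sphere (x = cos φ cos λ, y = cos φ sin λ, z = sin φ).
The central angle between the endpoints is δ = arccos(p₁·p₂) ≈ 0.463 rad (26.5°).
Interpolate at f = 7/9 with slerp weights a = sin((1−f)δ)/sin δ ≈ 0.230, b = sin(fδ)/sin δ ≈ 0.789.
p = a·p₁ + b·p₂ ≈ (0.530, 0.154, 0.834); φ = arcsin(p_z) ≈ 56.48°, λ = atan2(p_y, p_x) ≈ 16.17°.

≈ lat 56°, lon 16°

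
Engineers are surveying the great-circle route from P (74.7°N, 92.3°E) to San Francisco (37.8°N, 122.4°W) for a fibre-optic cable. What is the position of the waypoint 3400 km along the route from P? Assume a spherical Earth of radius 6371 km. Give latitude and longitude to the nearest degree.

≈ (71°N, 139°W)

Convert each endpoint to a unit vector on the sphere (x = cos φ cos λ, y = cos φ sin λ, z = sin φ).
The central angle between the endpoints is δ = arccos(p₁·p₂) ≈ 1.138 rad (65.2°). The total great-circle distance is δ·R ≈ 1.138 × 6371 ≈ 7248 km, so the target fraction is f = 3400/7248 ≈ 0.469.
Interpolate at f ≈ 0.469 with slerp weights a = sin((1−f)δ)/sin δ ≈ 0.626, b = sin(fδ)/sin δ ≈ 0.560.
p = a·p₁ + b·p₂ ≈ (-0.244, -0.209, 0.947); φ = arcsin(p_z) ≈ 71.27°, λ = atan2(p_y, p_x) ≈ -139.42°.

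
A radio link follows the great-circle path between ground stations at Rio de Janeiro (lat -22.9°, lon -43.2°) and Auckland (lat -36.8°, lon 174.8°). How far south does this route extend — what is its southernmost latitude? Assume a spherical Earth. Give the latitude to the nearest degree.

≈ -61°

The great circle lies in the plane with unit normal n̂ = (p₁ × p₂)/|p₁ × p₂|.
Here n̂_z ≈ -0.484; the vertex latitude is φ_max = arccos|n̂_z| ≈ 61.0°.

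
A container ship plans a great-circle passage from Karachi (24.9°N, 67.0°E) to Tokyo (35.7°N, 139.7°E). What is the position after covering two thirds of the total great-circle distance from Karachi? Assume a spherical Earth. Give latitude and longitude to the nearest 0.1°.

From cos δ = sin φ₁ sin φ₂ + cos φ₁ cos φ₂ cos Δλ, the central angle is δ ≈ 1.087 rad (62.3°).
Interpolate at f = 2/3 with slerp weights a = sin((1−f)δ)/sin δ ≈ 0.400, b = sin(fδ)/sin δ ≈ 0.749.
p = a·p₁ + b·p₂ ≈ (-0.322, 0.728, 0.606); φ = arcsin(p_z) ≈ 37.27°, λ = atan2(p_y, p_x) ≈ 113.86°.

≈ (37.3°N, 113.9°E)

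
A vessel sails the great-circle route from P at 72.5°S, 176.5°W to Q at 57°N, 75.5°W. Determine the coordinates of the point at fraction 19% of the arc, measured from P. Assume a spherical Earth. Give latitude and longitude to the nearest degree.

Convert each endpoint to a unit vector on the sphere (x = cos φ cos λ, y = cos φ sin λ, z = sin φ).
The central angle between the endpoints is δ = arccos(p₁·p₂) ≈ 2.552 rad (146.2°).
Interpolate at f = 0.19 with slerp weights a = sin((1−f)δ)/sin δ ≈ 1.581, b = sin(fδ)/sin δ ≈ 0.838.
p = a·p₁ + b·p₂ ≈ (-0.360, -0.471, -0.805); φ = arcsin(p_z) ≈ -53.63°, λ = atan2(p_y, p_x) ≈ -127.42°.

≈ 54°S, 127°W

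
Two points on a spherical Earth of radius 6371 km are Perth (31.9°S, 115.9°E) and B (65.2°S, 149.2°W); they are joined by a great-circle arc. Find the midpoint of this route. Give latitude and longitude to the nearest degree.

≈ (58°S, 143°E)

Convert each endpoint to a unit vector on the sphere (x = cos φ cos λ, y = cos φ sin λ, z = sin φ).
The central angle between the endpoints is δ = arccos(p₁·p₂) ≈ 1.105 rad (63.3°).
Interpolate at f = 1/2 with slerp weights a = sin((1−f)δ)/sin δ ≈ 0.587, b = sin(fδ)/sin δ ≈ 0.587.
p = a·p₁ + b·p₂ ≈ (-0.429, 0.322, -0.844); φ = arcsin(p_z) ≈ -57.52°, λ = atan2(p_y, p_x) ≈ 143.10°.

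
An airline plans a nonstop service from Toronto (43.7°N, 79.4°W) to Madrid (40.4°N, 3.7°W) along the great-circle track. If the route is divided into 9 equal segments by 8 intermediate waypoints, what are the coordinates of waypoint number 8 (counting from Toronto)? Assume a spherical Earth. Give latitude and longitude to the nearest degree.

From cos δ = sin φ₁ sin φ₂ + cos φ₁ cos φ₂ cos Δλ, the central angle is δ ≈ 0.947 rad (54.3°).
Interpolate at f = 8/9 with slerp weights a = sin((1−f)δ)/sin δ ≈ 0.129, b = sin(fδ)/sin δ ≈ 0.919.
p = a·p₁ + b·p₂ ≈ (0.716, -0.137, 0.685); φ = arcsin(p_z) ≈ 43.23°, λ = atan2(p_y, p_x) ≈ -10.85°.

≈ 43°N, 11°W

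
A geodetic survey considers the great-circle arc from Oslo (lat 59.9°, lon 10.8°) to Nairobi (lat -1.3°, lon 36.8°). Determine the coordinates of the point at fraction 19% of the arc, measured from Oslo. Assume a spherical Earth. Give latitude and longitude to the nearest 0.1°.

Convert each endpoint to a unit vector on the sphere (x = cos φ cos λ, y = cos φ sin λ, z = sin φ).
The central angle between the endpoints is δ = arccos(p₁·p₂) ≈ 1.125 rad (64.5°).
Interpolate at f = 0.19 with slerp weights a = sin((1−f)δ)/sin δ ≈ 0.876, b = sin(fδ)/sin δ ≈ 0.235.
p = a·p₁ + b·p₂ ≈ (0.620, 0.223, 0.752); φ = arcsin(p_z) ≈ 48.80°, λ = atan2(p_y, p_x) ≈ 19.80°.

≈ lat 48.8°, lon 19.8°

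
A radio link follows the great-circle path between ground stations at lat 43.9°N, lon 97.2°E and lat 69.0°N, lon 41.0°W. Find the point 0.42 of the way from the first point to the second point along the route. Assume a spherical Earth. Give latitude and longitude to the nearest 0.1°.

Convert each endpoint to a unit vector on the sphere (x = cos φ cos λ, y = cos φ sin λ, z = sin φ).
The central angle between the endpoints is δ = arccos(p₁·p₂) ≈ 1.099 rad (62.9°).
Interpolate at f = 0.42 with slerp weights a = sin((1−f)δ)/sin δ ≈ 0.668, b = sin(fδ)/sin δ ≈ 0.500.
p = a·p₁ + b·p₂ ≈ (0.075, 0.360, 0.930); φ = arcsin(p_z) ≈ 68.42°, λ = atan2(p_y, p_x) ≈ 78.25°.

≈ lat 68.4°N, lon 78.3°E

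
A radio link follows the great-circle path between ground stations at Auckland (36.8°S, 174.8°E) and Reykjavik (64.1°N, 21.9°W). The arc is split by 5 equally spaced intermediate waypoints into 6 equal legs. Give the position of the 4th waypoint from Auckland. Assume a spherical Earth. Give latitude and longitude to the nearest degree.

≈ 61°N, 154°W

Convert each endpoint to a unit vector on the sphere (x = cos φ cos λ, y = cos φ sin λ, z = sin φ).
The central angle between the endpoints is δ = arccos(p₁·p₂) ≈ 2.634 rad (150.9°).
Interpolate at f = 4/6 with slerp weights a = sin((1−f)δ)/sin δ ≈ 1.583, b = sin(fδ)/sin δ ≈ 2.022.
p = a·p₁ + b·p₂ ≈ (-0.443, -0.215, 0.871); φ = arcsin(p_z) ≈ 60.53°, λ = atan2(p_y, p_x) ≈ -154.15°.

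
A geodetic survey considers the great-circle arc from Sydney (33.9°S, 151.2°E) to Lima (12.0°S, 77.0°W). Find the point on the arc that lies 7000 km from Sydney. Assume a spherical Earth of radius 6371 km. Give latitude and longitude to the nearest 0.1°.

≈ 43.8°S, 125.4°W

Convert each endpoint to a unit vector on the sphere (x = cos φ cos λ, y = cos φ sin λ, z = sin φ).
The central angle between the endpoints is δ = arccos(p₁·p₂) ≈ 2.010 rad (115.2°). The total great-circle distance is δ·R ≈ 2.010 × 6371 ≈ 12805 km, so the target fraction is f = 7000/12805 ≈ 0.547.
Interpolate at f ≈ 0.547 with slerp weights a = sin((1−f)δ)/sin δ ≈ 0.873, b = sin(fδ)/sin δ ≈ 0.984.
p = a·p₁ + b·p₂ ≈ (-0.419, -0.589, -0.692); φ = arcsin(p_z) ≈ -43.75°, λ = atan2(p_y, p_x) ≈ -125.41°.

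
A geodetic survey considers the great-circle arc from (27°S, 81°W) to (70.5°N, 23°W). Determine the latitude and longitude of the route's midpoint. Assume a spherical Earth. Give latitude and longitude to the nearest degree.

≈ (24°N, 66°W)

Write both endpoints as unit vectors p₁, p₂ with components (cos φ cos λ, cos φ sin λ, sin φ).
The central angle between the endpoints is δ = arccos(p₁·p₂) ≈ 1.845 rad (105.7°).
Interpolate at f = 1/2 with slerp weights a = sin((1−f)δ)/sin δ ≈ 0.828, b = sin(fδ)/sin δ ≈ 0.828.
p = a·p₁ + b·p₂ ≈ (0.370, -0.836, 0.405); φ = arcsin(p_z) ≈ 23.86°, λ = atan2(p_y, p_x) ≈ -66.15°.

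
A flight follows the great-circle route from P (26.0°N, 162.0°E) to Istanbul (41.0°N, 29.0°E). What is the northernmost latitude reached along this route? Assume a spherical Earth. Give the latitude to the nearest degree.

≈ 60°N

The great circle lies in the plane with unit normal n̂ = (p₁ × p₂)/|p₁ × p₂|.
Here n̂_z ≈ -0.504; the vertex latitude is φ_max = arccos|n̂_z| ≈ 59.7°.
Check via Clairaut: cos φ_max = |cos φ₁| · sin C = cos(26.0°)·sin(34.1°) ≈ 0.504, again giving ≈ 59.7°.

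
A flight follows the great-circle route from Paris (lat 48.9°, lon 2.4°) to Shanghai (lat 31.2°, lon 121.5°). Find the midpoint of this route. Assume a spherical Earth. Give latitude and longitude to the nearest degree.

Write both endpoints as unit vectors p₁, p₂ with components (cos φ cos λ, cos φ sin λ, sin φ).
The central angle between the endpoints is δ = arccos(p₁·p₂) ≈ 1.454 rad (83.3°).
Interpolate at f = 1/2 with slerp weights a = sin((1−f)δ)/sin δ ≈ 0.669, b = sin(fδ)/sin δ ≈ 0.669.
p = a·p₁ + b·p₂ ≈ (0.140, 0.506, 0.851); φ = arcsin(p_z) ≈ 58.30°, λ = atan2(p_y, p_x) ≈ 74.50°.

≈ lat 58°, lon 75°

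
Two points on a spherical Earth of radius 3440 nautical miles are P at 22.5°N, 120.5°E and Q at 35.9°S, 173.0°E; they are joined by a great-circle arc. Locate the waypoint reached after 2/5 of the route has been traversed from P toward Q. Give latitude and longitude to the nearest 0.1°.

Convert each endpoint to a unit vector on the sphere (x = cos φ cos λ, y = cos φ sin λ, z = sin φ).
The central angle between the endpoints is δ = arccos(p₁·p₂) ≈ 1.337 rad (76.6°).
Interpolate at f = 2/5 with slerp weights a = sin((1−f)δ)/sin δ ≈ 0.739, b = sin(fδ)/sin δ ≈ 0.524.
p = a·p₁ + b·p₂ ≈ (-0.768, 0.640, -0.024); φ = arcsin(p_z) ≈ -1.40°, λ = atan2(p_y, p_x) ≈ 140.19°.

≈ 1.4°S, 140.2°E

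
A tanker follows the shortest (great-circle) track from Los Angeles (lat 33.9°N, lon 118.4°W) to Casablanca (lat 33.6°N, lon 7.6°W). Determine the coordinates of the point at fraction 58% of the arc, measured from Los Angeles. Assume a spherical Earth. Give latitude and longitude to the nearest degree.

From cos δ = sin φ₁ sin φ₂ + cos φ₁ cos φ₂ cos Δλ, the central angle is δ ≈ 1.508 rad (86.4°).
Interpolate at f = 0.58 with slerp weights a = sin((1−f)δ)/sin δ ≈ 0.593, b = sin(fδ)/sin δ ≈ 0.769.
p = a·p₁ + b·p₂ ≈ (0.401, -0.518, 0.756); φ = arcsin(p_z) ≈ 49.12°, λ = atan2(p_y, p_x) ≈ -52.26°.

≈ lat 49°N, lon 52°W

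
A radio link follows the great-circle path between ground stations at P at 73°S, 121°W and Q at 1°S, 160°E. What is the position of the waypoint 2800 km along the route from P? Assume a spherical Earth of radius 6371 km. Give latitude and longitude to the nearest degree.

Convert each endpoint to a unit vector on the sphere (x = cos φ cos λ, y = cos φ sin λ, z = sin φ).
The central angle between the endpoints is δ = arccos(p₁·p₂) ≈ 1.498 rad (85.8°). The total great-circle distance is δ·R ≈ 1.498 × 6371 ≈ 9545 km, so the target fraction is f = 2800/9545 ≈ 0.293.
Interpolate at f ≈ 0.293 with slerp weights a = sin((1−f)δ)/sin δ ≈ 0.874, b = sin(fδ)/sin δ ≈ 0.427.
p = a·p₁ + b·p₂ ≈ (-0.532, -0.073, -0.843); φ = arcsin(p_z) ≈ -57.49°, λ = atan2(p_y, p_x) ≈ -172.18°.

≈ 57°S, 172°W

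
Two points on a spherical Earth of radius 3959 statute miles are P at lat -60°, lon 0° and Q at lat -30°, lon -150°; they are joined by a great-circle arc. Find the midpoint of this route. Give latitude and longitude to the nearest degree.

From cos δ = sin φ₁ sin φ₂ + cos φ₁ cos φ₂ cos Δλ, the central angle is δ ≈ 1.513 rad (86.7°).
Interpolate at f = 1/2 with slerp weights a = sin((1−f)δ)/sin δ ≈ 0.687, b = sin(fδ)/sin δ ≈ 0.687.
p = a·p₁ + b·p₂ ≈ (-0.172, -0.298, -0.939); φ = arcsin(p_z) ≈ -69.90°, λ = atan2(p_y, p_x) ≈ -120.00°.

≈ lat -70°, lon -120°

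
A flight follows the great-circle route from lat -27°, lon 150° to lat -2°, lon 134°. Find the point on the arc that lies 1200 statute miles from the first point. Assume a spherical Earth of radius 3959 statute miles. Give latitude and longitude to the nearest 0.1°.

From cos δ = sin φ₁ sin φ₂ + cos φ₁ cos φ₂ cos Δλ, the central angle is δ ≈ 0.512 rad (29.3°). The total great-circle distance is δ·R ≈ 0.512 × 3959 ≈ 2027 mi, so the target fraction is f = 1200/2027 ≈ 0.592.
Interpolate at f ≈ 0.592 with slerp weights a = sin((1−f)δ)/sin δ ≈ 0.423, b = sin(fδ)/sin δ ≈ 0.609.
p = a·p₁ + b·p₂ ≈ (-0.750, 0.627, -0.213); φ = arcsin(p_z) ≈ -12.32°, λ = atan2(p_y, p_x) ≈ 140.11°.

≈ lat -12.3°, lon 140.1°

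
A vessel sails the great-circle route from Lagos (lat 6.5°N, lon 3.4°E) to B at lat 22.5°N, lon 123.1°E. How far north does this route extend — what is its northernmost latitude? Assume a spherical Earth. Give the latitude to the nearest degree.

The great circle lies in the plane with unit normal n̂ = (p₁ × p₂)/|p₁ × p₂|.
Here n̂_z ≈ +0.875; the vertex latitude is φ_max = arccos|n̂_z| ≈ 29.0°.

≈ 29°N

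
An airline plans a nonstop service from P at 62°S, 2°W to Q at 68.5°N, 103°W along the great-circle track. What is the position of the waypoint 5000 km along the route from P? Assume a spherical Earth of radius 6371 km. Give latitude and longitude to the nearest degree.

Convert each endpoint to a unit vector on the sphere (x = cos φ cos λ, y = cos φ sin λ, z = sin φ).
The central angle between the endpoints is δ = arccos(p₁·p₂) ≈ 2.595 rad (148.7°). The total great-circle distance is δ·R ≈ 2.595 × 6371 ≈ 16533 km, so the target fraction is f = 5000/16533 ≈ 0.302.
Interpolate at f ≈ 0.302 with slerp weights a = sin((1−f)δ)/sin δ ≈ 1.869, b = sin(fδ)/sin δ ≈ 1.360.
p = a·p₁ + b·p₂ ≈ (0.765, -0.516, -0.385); φ = arcsin(p_z) ≈ -22.66°, λ = atan2(p_y, p_x) ≈ -34.01°.

≈ 23°S, 34°W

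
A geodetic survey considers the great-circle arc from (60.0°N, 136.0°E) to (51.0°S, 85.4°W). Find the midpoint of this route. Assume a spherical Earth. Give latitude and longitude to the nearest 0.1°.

≈ (12.0°N, 137.8°W)

Convert each endpoint to a unit vector on the sphere (x = cos φ cos λ, y = cos φ sin λ, z = sin φ).
The central angle between the endpoints is δ = arccos(p₁·p₂) ≈ 2.712 rad (155.4°).
Interpolate at f = 1/2 with slerp weights a = sin((1−f)δ)/sin δ ≈ 2.345, b = sin(fδ)/sin δ ≈ 2.345.
p = a·p₁ + b·p₂ ≈ (-0.725, -0.656, 0.208); φ = arcsin(p_z) ≈ 12.03°, λ = atan2(p_y, p_x) ≈ -137.84°.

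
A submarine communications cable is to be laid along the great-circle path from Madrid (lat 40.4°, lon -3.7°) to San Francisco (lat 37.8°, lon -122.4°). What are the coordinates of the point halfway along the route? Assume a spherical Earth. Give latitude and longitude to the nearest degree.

Convert each endpoint to a unit vector on the sphere (x = cos φ cos λ, y = cos φ sin λ, z = sin φ).
The central angle between the endpoints is δ = arccos(p₁·p₂) ≈ 1.462 rad (83.8°).
Interpolate at f = 1/2 with slerp weights a = sin((1−f)δ)/sin δ ≈ 0.672, b = sin(fδ)/sin δ ≈ 0.672.
p = a·p₁ + b·p₂ ≈ (0.226, -0.481, 0.847); φ = arcsin(p_z) ≈ 57.89°, λ = atan2(p_y, p_x) ≈ -64.83°.

≈ lat 58°, lon -65°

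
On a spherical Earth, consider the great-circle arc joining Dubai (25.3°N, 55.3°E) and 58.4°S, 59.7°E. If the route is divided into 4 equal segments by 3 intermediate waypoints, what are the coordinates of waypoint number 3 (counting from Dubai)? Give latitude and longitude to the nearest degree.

≈ 37°S, 58°E

From cos δ = sin φ₁ sin φ₂ + cos φ₁ cos φ₂ cos Δλ, the central angle is δ ≈ 1.462 rad (83.8°).
Interpolate at f = 3/4 with slerp weights a = sin((1−f)δ)/sin δ ≈ 0.360, b = sin(fδ)/sin δ ≈ 0.895.
p = a·p₁ + b·p₂ ≈ (0.422, 0.672, -0.609); φ = arcsin(p_z) ≈ -37.49°, λ = atan2(p_y, p_x) ≈ 57.90°.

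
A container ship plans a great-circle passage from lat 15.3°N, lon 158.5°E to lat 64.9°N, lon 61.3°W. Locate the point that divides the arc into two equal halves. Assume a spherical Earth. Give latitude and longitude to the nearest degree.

≈ lat 59°N, lon 178°W

Convert each endpoint to a unit vector on the sphere (x = cos φ cos λ, y = cos φ sin λ, z = sin φ).
The central angle between the endpoints is δ = arccos(p₁·p₂) ≈ 1.646 rad (94.3°).
Interpolate at f = 1/2 with slerp weights a = sin((1−f)δ)/sin δ ≈ 0.735, b = sin(fδ)/sin δ ≈ 0.735.
p = a·p₁ + b·p₂ ≈ (-0.510, -0.014, 0.860); φ = arcsin(p_z) ≈ 59.31°, λ = atan2(p_y, p_x) ≈ -178.47°.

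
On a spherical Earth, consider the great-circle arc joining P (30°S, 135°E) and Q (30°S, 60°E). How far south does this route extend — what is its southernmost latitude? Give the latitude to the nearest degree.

≈ 36°S

The great circle lies in the plane with unit normal n̂ = (p₁ × p₂)/|p₁ × p₂|.
Here n̂_z ≈ -0.809; the vertex latitude is φ_max = arccos|n̂_z| ≈ 36.0°.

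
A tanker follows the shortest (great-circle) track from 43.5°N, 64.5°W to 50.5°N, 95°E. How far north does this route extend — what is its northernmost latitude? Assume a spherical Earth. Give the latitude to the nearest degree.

The great circle lies in the plane with unit normal n̂ = (p₁ × p₂)/|p₁ × p₂|.
Here n̂_z ≈ +0.162; the vertex latitude is φ_max = arccos|n̂_z| ≈ 80.7°.

≈ 81°N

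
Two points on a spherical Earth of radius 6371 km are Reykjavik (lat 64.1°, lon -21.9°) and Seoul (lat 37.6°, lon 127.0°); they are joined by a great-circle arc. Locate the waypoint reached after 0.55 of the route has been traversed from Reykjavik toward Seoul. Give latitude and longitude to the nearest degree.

The haversine formula gives a central angle δ ≈ 1.316 rad (75.4°) between the endpoints.
Interpolate at f = 0.55 with slerp weights a = sin((1−f)δ)/sin δ ≈ 0.577, b = sin(fδ)/sin δ ≈ 0.684.
p = a·p₁ + b·p₂ ≈ (-0.093, 0.339, 0.936); φ = arcsin(p_z) ≈ 69.43°, λ = atan2(p_y, p_x) ≈ 105.27°.

≈ lat 69°, lon 105°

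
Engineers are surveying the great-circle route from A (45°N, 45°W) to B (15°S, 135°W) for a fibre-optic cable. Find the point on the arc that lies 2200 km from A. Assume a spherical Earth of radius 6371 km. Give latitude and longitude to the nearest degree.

≈ (38°N, 70°W)

From cos δ = sin φ₁ sin φ₂ + cos φ₁ cos φ₂ cos Δλ, the central angle is δ ≈ 1.755 rad (100.5°). The total great-circle distance is δ·R ≈ 1.755 × 6371 ≈ 11180 km, so the target fraction is f = 2200/11180 ≈ 0.197.
Interpolate at f ≈ 0.197 with slerp weights a = sin((1−f)δ)/sin δ ≈ 1.004, b = sin(fδ)/sin δ ≈ 0.344.
p = a·p₁ + b·p₂ ≈ (0.267, -0.737, 0.621); φ = arcsin(p_z) ≈ 38.38°, λ = atan2(p_y, p_x) ≈ -70.10°.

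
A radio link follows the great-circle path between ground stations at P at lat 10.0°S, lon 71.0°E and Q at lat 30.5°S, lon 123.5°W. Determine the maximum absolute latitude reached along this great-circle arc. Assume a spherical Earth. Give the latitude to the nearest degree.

The great circle lies in the plane with unit normal n̂ = (p₁ × p₂)/|p₁ × p₂|.
Here n̂_z ≈ +0.313; the vertex latitude is φ_max = arccos|n̂_z| ≈ 71.8°.
Check via Clairaut: cos φ_max = |cos φ₁| · sin C = cos(10.0°)·sin(161.5°) ≈ 0.313, again giving ≈ 71.8°.

≈ 72°S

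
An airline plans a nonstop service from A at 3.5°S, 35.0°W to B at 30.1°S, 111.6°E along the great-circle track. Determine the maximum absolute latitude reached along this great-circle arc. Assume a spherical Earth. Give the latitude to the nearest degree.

The great circle lies in the plane with unit normal n̂ = (p₁ × p₂)/|p₁ × p₂|.
Here n̂_z ≈ +0.657; the vertex latitude is φ_max = arccos|n̂_z| ≈ 48.9°.

≈ 49°S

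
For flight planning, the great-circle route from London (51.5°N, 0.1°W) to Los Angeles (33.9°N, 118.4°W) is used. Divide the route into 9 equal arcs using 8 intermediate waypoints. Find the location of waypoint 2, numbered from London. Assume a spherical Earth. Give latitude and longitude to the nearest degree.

From cos δ = sin φ₁ sin φ₂ + cos φ₁ cos φ₂ cos Δλ, the central angle is δ ≈ 1.378 rad (79.0°).
Interpolate at f = 2/9 with slerp weights a = sin((1−f)δ)/sin δ ≈ 0.895, b = sin(fδ)/sin δ ≈ 0.307.
p = a·p₁ + b·p₂ ≈ (0.436, -0.225, 0.871); φ = arcsin(p_z) ≈ 60.63°, λ = atan2(p_y, p_x) ≈ -27.34°.

≈ (61°N, 27°W)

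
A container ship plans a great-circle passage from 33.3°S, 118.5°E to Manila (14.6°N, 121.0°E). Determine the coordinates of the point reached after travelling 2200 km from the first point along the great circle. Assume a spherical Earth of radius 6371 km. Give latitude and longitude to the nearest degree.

≈ 14°S, 120°E

Write both endpoints as unit vectors p₁, p₂ with components (cos φ cos λ, cos φ sin λ, sin φ).
The central angle between the endpoints is δ = arccos(p₁·p₂) ≈ 0.837 rad (48.0°). The total great-circle distance is δ·R ≈ 0.837 × 6371 ≈ 5333 km, so the target fraction is f = 2200/5333 ≈ 0.413.
Interpolate at f ≈ 0.413 with slerp weights a = sin((1−f)δ)/sin δ ≈ 0.636, b = sin(fδ)/sin δ ≈ 0.456.
p = a·p₁ + b·p₂ ≈ (-0.481, 0.845, -0.234); φ = arcsin(p_z) ≈ -13.54°, λ = atan2(p_y, p_x) ≈ 119.63°.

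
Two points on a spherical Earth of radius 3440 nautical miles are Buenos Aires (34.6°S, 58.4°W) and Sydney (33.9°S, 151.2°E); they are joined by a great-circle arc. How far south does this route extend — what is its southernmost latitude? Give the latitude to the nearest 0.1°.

≈ 69.4°S

The great circle lies in the plane with unit normal n̂ = (p₁ × p₂)/|p₁ × p₂|.
Here n̂_z ≈ -0.351; the vertex latitude is φ_max = arccos|n̂_z| ≈ 69.4°.
Check via Clairaut: cos φ_max = |cos φ₁| · sin C = cos(34.6°)·sin(154.7°) ≈ 0.351, again giving ≈ 69.4°.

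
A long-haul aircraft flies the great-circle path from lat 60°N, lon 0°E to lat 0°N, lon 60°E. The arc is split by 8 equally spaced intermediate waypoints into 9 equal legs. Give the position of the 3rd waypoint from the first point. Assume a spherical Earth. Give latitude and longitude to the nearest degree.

From cos δ = sin φ₁ sin φ₂ + cos φ₁ cos φ₂ cos Δλ, the central angle is δ ≈ 1.318 rad (75.5°).
Interpolate at f = 3/9 with slerp weights a = sin((1−f)δ)/sin δ ≈ 0.795, b = sin(fδ)/sin δ ≈ 0.439.
p = a·p₁ + b·p₂ ≈ (0.617, 0.380, 0.689); φ = arcsin(p_z) ≈ 43.52°, λ = atan2(p_y, p_x) ≈ 31.65°.

≈ lat 44°N, lon 32°E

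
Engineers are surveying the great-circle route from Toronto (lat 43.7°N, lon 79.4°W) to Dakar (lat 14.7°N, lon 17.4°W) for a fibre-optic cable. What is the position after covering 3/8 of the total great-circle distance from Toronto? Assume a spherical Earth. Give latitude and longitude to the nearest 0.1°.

≈ lat 36.7°N, lon 51.4°W

Convert each endpoint to a unit vector on the sphere (x = cos φ cos λ, y = cos φ sin λ, z = sin φ).
The central angle between the endpoints is δ = arccos(p₁·p₂) ≈ 1.043 rad (59.8°).
Interpolate at f = 3/8 with slerp weights a = sin((1−f)δ)/sin δ ≈ 0.702, b = sin(fδ)/sin δ ≈ 0.441.
p = a·p₁ + b·p₂ ≈ (0.501, -0.627, 0.597); φ = arcsin(p_z) ≈ 36.67°, λ = atan2(p_y, p_x) ≈ -51.38°.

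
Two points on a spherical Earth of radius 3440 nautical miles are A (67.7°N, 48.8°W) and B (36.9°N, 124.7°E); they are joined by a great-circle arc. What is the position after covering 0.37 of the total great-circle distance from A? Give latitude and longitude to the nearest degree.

From cos δ = sin φ₁ sin φ₂ + cos φ₁ cos φ₂ cos Δλ, the central angle is δ ≈ 1.314 rad (75.3°).
Interpolate at f = 0.37 with slerp weights a = sin((1−f)δ)/sin δ ≈ 0.761, b = sin(fδ)/sin δ ≈ 0.483.
p = a·p₁ + b·p₂ ≈ (-0.030, 0.100, 0.995); φ = arcsin(p_z) ≈ 84.00°, λ = atan2(p_y, p_x) ≈ 106.46°.

≈ (84°N, 106°E)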